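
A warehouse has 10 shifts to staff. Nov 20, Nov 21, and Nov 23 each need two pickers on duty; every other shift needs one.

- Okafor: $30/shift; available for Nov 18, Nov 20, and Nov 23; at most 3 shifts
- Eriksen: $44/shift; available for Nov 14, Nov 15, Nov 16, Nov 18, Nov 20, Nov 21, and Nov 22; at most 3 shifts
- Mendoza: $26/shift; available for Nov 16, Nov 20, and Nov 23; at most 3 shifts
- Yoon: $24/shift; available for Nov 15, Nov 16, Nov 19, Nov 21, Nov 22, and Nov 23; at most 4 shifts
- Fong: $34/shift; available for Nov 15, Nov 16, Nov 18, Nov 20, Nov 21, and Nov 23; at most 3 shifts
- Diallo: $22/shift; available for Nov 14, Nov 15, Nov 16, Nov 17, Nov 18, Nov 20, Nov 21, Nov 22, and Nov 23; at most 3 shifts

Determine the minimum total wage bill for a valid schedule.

Nov 17 can only be covered by Diallo, so that assignment is forced.
Nov 19 can only be covered by Yoon, so that assignment is forced.
Picking the cheapest available picker for each shift independently would cost $296, but that ignores the shift limits.
An optimal schedule: Nov 14→Diallo, Nov 15→Yoon, Nov 16→Mendoza, Nov 17→Diallo, Nov 18→Okafor, Nov 19→Yoon, Nov 20→Mendoza+Okafor, Nov 21→Diallo+Yoon, Nov 22→Yoon, Nov 23→Mendoza+Okafor.
Total: 22 + 24 + 26 + 22 + 30 + 24 + 26 + 30 + 22 + 24 + 24 + 26 + 30 = $330.

$330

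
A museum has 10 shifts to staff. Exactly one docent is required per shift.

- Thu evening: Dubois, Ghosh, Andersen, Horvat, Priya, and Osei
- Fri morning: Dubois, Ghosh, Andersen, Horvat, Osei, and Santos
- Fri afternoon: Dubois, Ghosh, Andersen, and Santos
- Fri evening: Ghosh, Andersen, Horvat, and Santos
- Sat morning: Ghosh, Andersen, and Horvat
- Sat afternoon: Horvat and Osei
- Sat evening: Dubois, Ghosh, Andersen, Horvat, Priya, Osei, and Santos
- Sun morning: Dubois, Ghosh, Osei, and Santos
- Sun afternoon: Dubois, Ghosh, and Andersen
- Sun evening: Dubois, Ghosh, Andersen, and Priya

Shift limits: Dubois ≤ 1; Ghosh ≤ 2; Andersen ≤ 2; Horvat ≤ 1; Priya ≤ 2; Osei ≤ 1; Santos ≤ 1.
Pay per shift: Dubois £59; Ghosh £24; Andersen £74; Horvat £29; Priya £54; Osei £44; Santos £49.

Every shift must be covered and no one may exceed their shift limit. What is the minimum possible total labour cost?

£485

Picking the cheapest available docent for each shift independently would cost £245, but that ignores the shift limits.
An optimal schedule: Thu evening→Priya, Fri morning→Santos, Fri afternoon→Ghosh, Fri evening→Andersen, Sat morning→Ghosh, Sat afternoon→Horvat, Sat evening→Priya, Sun morning→Osei, Sun afternoon→Dubois, Sun evening→Andersen.
Total: 54 + 49 + 24 + 74 + 24 + 29 + 54 + 44 + 59 + 74 = £485.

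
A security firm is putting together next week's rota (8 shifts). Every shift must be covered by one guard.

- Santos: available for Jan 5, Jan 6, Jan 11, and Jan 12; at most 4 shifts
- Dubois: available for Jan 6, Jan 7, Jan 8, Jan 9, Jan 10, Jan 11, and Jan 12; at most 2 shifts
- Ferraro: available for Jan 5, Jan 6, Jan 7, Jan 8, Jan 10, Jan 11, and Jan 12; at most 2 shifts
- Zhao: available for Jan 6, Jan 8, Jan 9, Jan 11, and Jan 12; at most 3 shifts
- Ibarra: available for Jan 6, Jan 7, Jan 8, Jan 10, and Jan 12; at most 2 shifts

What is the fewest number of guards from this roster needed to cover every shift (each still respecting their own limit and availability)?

8 slots to fill and no one can take more than 4, so at least ⌈8/4⌉ = 2 guards are needed.
Any 2 guards together have capacity at most 4+3 = 7 < 8 slots, so 2 can never suffice.
Santos, Dubois, and Ferraro alone can cover everything: Jan 5→Santos, Jan 6→Santos, Jan 7→Dubois, Jan 8→Ferraro, Jan 9→Dubois, Jan 10→Ferraro, Jan 11→Santos, Jan 12→Santos.

3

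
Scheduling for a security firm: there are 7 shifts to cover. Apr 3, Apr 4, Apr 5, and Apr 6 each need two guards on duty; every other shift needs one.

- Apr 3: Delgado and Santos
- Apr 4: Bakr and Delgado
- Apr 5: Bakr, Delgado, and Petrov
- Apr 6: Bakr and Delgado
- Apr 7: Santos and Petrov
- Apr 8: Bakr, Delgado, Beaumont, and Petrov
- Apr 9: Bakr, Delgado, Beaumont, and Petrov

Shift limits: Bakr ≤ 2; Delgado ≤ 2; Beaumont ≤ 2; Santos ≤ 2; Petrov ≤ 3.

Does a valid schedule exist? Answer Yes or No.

Total capacity is 11 and 11 slots are needed, so capacity alone doesn't rule it out.
Shifts {Apr 3, Apr 4, Apr 6} need 6 worker-slots in total, but the guards available for any of those shifts (Bakr, Delgado, and Santos) can supply at most 5 among them. So no valid schedule exists.

No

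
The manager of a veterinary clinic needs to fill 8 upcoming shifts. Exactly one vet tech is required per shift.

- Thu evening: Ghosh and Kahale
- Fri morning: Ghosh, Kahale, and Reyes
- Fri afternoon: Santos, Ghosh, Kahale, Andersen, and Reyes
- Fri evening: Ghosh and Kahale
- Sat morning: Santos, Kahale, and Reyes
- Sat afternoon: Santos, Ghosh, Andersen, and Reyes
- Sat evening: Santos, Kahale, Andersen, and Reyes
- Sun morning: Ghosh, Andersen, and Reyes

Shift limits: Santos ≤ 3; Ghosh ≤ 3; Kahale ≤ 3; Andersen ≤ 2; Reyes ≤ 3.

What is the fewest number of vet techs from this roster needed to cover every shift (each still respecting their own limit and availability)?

3

8 slots to fill and no one can take more than 3, so at least ⌈8/3⌉ = 3 vet techs are needed.
Santos, Ghosh, and Kahale alone can cover everything: Thu evening→Ghosh, Fri morning→Ghosh, Fri afternoon→Kahale, Fri evening→Kahale, Sat morning→Santos, Sat afternoon→Santos, Sat evening→Santos, Sun morning→Ghosh.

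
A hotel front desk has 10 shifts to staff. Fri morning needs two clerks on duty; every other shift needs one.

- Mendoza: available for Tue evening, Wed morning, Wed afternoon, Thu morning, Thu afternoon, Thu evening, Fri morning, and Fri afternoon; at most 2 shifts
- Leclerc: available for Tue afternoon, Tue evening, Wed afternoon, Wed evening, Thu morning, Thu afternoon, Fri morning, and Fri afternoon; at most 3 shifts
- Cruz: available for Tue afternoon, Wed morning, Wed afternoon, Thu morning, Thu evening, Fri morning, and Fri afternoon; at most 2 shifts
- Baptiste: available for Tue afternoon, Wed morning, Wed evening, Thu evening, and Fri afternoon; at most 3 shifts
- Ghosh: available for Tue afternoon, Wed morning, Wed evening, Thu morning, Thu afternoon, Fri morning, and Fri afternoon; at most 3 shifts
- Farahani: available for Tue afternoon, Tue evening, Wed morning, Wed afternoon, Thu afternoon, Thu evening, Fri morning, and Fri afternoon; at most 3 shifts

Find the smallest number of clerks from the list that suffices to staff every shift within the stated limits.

4

11 slots to fill and no one can take more than 3, so at least ⌈11/3⌉ = 4 clerks are needed.
Mendoza, Leclerc, Baptiste, and Ghosh alone can cover everything: Tue afternoon→Leclerc, Tue evening→Mendoza, Wed morning→Baptiste, Wed afternoon→Mendoza, Wed evening→Leclerc, Thu morning→Ghosh, Thu afternoon→Ghosh, Thu evening→Baptiste, Fri morning→Leclerc+Ghosh, Fri afternoon→Baptiste.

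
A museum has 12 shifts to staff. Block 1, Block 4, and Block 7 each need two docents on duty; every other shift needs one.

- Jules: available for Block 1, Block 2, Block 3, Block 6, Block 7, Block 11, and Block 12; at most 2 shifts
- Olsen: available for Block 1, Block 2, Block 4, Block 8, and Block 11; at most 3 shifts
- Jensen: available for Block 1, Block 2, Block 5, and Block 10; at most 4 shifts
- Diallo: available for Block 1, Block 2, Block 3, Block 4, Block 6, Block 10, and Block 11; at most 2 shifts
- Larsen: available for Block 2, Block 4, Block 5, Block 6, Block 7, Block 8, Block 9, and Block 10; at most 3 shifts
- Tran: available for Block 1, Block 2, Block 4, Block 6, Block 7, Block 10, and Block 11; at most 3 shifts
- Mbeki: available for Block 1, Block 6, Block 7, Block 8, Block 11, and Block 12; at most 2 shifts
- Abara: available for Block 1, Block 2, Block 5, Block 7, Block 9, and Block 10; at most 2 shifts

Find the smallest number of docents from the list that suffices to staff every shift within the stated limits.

15 slots to fill and no one can take more than 4, so at least ⌈15/4⌉ = 4 docents are needed.
Any 4 docents together have capacity at most 4+3+3+3 = 13 < 15 slots, so 4 can never suffice.
Jules, Olsen, Jensen, Larsen, and Tran alone can cover everything: Block 1→Jensen+Tran, Block 2→Jensen, Block 3→Jules, Block 4→Olsen+Larsen, Block 5→Jensen, Block 6→Tran, Block 7→Larsen+Tran, Block 8→Olsen, Block 9→Larsen, Block 10→Jensen, Block 11→Olsen, Block 12→Jules.

5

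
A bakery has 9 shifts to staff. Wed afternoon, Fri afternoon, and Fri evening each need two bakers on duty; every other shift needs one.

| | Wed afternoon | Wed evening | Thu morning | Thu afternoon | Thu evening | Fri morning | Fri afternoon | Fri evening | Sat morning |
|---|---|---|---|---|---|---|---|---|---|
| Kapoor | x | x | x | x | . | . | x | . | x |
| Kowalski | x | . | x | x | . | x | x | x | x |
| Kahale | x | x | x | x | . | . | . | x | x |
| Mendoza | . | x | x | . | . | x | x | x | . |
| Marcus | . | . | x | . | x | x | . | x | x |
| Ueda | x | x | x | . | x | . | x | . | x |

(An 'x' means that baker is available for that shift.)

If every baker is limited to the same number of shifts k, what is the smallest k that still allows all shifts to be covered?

2

With 6 bakers and 12 worker-slots to fill, someone must work at least ⌈12/6⌉ = 2 shifts, so k ≥ 2.
k = 2 works: Wed afternoon→Kahale+Ueda, Wed evening→Kapoor, Thu morning→Kahale, Thu afternoon→Kapoor, Thu evening→Marcus, Fri morning→Kowalski, Fri afternoon→Mendoza+Ueda, Fri evening→Mendoza+Marcus, Sat morning→Kowalski.
Loads: Kapoor 2, Kowalski 2, Kahale 2, Mendoza 2, Marcus 2, Ueda 2 — all ≤ 2.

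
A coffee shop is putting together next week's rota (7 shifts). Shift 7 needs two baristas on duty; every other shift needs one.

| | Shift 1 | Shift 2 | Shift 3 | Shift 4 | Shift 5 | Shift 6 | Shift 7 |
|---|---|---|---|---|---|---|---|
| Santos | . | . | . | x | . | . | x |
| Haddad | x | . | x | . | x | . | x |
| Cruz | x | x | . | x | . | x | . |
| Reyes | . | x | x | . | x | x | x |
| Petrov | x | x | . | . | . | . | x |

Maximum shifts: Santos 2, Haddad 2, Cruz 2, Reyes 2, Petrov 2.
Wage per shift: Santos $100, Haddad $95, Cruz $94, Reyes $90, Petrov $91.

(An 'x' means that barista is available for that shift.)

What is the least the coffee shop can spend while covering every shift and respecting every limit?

$740

Picking the cheapest available barista for each shift independently would cost $726, but that ignores the shift limits.
An optimal schedule: Shift 1→Haddad, Shift 2→Petrov, Shift 3→Reyes, Shift 4→Cruz, Shift 5→Reyes, Shift 6→Cruz, Shift 7→Petrov+Haddad.
Total: 95 + 91 + 90 + 94 + 90 + 94 + 91 + 95 = $740.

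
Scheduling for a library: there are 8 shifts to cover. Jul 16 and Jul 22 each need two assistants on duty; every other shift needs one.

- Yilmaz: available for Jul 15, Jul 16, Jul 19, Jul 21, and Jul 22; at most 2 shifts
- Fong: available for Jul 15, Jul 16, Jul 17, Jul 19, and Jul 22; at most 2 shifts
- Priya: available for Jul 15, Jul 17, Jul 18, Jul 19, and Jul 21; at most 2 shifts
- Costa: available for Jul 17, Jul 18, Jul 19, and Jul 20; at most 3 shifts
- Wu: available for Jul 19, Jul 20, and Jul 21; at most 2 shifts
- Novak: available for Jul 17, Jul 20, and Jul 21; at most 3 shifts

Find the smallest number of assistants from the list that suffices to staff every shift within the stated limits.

5

10 slots to fill and no one can take more than 3, so at least ⌈10/3⌉ = 4 assistants are needed.
No set of 4 assistants can cover every shift (each such set leaves at least one shift with no one available or exceeds a cap).
Yilmaz, Fong, Priya, Costa, and Wu alone can cover everything: Jul 15→Priya, Jul 16→Yilmaz+Fong, Jul 17→Costa, Jul 18→Priya, Jul 19→Costa, Jul 20→Costa, Jul 21→Wu, Jul 22→Yilmaz+Fong.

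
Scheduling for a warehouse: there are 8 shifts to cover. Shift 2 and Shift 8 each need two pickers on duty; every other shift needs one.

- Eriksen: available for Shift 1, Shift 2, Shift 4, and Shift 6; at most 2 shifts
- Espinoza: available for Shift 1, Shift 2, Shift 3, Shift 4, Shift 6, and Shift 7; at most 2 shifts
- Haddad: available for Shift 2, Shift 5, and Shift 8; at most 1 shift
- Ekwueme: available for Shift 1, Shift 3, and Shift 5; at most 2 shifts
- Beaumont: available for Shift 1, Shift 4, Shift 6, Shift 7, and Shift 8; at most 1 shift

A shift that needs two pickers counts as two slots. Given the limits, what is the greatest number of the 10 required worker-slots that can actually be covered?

8

Total capacity across all pickers is 2+2+1+2+1 = 8, and 10 slots are needed, so at most 8 can be filled.
An assignment achieving 8: Shift 1→Ekwueme, Shift 2→Eriksen, Shift 3→Espinoza, Shift 4→Eriksen, Shift 5→Ekwueme, Shift 7→Espinoza, Shift 8→Haddad+Beaumont.
Loads: Eriksen 2/2, Espinoza 2/2, Haddad 1/1, Ekwueme 2/2, Beaumont 1/1.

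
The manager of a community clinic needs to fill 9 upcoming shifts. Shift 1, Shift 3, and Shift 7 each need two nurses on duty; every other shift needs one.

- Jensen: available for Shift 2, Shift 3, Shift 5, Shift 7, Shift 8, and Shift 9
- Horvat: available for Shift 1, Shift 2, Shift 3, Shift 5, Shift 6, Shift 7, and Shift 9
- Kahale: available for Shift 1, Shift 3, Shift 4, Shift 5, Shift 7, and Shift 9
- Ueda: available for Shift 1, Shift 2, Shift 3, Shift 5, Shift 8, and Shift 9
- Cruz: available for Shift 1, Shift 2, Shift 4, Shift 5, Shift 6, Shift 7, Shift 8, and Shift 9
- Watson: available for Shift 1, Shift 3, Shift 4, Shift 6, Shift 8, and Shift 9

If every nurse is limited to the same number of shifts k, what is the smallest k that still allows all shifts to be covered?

2

With 6 nurses and 12 worker-slots to fill, someone must work at least ⌈12/6⌉ = 2 shifts, so k ≥ 2.
k = 2 works: Shift 1→Cruz+Watson, Shift 2→Jensen, Shift 3→Ueda+Watson, Shift 4→Kahale, Shift 5→Horvat, Shift 6→Horvat, Shift 7→Kahale+Cruz, Shift 8→Jensen, Shift 9→Ueda.
Loads: Jensen 2, Horvat 2, Kahale 2, Ueda 2, Cruz 2, Watson 2 — all ≤ 2.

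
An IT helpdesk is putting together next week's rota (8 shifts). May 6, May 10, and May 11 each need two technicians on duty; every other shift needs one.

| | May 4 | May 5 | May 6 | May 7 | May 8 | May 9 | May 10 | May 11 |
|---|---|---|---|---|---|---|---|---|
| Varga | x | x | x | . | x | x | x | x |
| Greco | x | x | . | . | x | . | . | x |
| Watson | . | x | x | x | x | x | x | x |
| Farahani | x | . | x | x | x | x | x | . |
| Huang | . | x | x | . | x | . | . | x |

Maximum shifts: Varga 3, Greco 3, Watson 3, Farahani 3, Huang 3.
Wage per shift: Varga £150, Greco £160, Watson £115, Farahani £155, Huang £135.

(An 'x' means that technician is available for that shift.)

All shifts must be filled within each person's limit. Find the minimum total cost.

Picking the cheapest available technician for each shift independently would cost £1375, but that ignores the shift limits.
An optimal schedule: May 4→Varga, May 5→Huang, May 6→Huang+Farahani, May 7→Watson, May 8→Farahani, May 9→Watson, May 10→Watson+Varga, May 11→Huang+Varga.
Total: 150 + 135 + 135 + 155 + 115 + 155 + 115 + 115 + 150 + 135 + 150 = £1510.

£1510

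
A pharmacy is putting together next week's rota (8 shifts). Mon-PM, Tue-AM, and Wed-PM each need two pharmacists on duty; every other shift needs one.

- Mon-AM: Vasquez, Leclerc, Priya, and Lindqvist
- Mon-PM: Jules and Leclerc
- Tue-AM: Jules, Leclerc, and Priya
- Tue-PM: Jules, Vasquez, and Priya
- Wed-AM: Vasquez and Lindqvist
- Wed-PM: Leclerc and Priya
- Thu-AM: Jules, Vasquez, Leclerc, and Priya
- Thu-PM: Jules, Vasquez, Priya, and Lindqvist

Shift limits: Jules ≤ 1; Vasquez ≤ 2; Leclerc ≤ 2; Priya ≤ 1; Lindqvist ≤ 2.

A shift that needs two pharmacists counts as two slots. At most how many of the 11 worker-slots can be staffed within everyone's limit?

8

Total capacity across all pharmacists is 1+2+2+1+2 = 8, and 11 slots are needed, so at most 8 can be filled.
An assignment achieving 8: Mon-AM→Lindqvist, Mon-PM→Jules+Leclerc, Tue-PM→Vasquez, Wed-AM→Vasquez, Wed-PM→Leclerc+Priya, Thu-PM→Lindqvist.
Loads: Jules 1/1, Vasquez 2/2, Leclerc 2/2, Priya 1/1, Lindqvist 2/2.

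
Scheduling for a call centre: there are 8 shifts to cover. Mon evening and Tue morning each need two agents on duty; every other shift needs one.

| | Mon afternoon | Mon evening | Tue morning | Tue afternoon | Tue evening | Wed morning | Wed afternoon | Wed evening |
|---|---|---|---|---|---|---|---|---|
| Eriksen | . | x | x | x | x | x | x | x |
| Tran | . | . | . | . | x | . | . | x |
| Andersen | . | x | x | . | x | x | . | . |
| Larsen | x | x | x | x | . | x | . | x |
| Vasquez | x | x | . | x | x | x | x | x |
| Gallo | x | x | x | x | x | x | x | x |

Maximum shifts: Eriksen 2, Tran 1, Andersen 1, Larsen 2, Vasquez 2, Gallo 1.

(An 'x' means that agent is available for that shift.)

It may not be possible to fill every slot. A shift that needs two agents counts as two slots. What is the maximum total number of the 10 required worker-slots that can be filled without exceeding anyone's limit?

Total capacity across all agents is 2+1+1+2+2+1 = 9, and 10 slots are needed, so at most 9 can be filled.
An assignment achieving 9: Mon afternoon→Larsen, Mon evening→Vasquez+Gallo, Tue morning→Eriksen+Andersen, Tue afternoon→Larsen, Tue evening→Tran, Wed morning→Vasquez, Wed afternoon→Eriksen.
Loads: Eriksen 2/2, Tran 1/1, Andersen 1/1, Larsen 2/2, Vasquez 2/2, Gallo 1/1.

9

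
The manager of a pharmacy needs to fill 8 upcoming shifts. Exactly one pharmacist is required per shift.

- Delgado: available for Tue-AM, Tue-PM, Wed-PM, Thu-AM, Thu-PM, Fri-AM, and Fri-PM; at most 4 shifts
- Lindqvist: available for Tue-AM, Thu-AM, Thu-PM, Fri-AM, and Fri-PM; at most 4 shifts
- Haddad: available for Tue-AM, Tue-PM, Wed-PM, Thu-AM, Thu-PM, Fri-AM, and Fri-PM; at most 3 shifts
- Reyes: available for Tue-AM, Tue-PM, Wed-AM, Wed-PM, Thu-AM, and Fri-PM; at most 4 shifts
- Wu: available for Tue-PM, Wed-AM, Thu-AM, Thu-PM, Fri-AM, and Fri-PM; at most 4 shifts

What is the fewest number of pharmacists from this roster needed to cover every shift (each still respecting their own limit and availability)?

2

8 slots to fill and no one can take more than 4, so at least ⌈8/4⌉ = 2 pharmacists are needed.
Delgado and Reyes alone can cover everything: Tue-AM→Delgado, Tue-PM→Delgado, Wed-AM→Reyes, Wed-PM→Reyes, Thu-AM→Reyes, Thu-PM→Delgado, Fri-AM→Delgado, Fri-PM→Reyes.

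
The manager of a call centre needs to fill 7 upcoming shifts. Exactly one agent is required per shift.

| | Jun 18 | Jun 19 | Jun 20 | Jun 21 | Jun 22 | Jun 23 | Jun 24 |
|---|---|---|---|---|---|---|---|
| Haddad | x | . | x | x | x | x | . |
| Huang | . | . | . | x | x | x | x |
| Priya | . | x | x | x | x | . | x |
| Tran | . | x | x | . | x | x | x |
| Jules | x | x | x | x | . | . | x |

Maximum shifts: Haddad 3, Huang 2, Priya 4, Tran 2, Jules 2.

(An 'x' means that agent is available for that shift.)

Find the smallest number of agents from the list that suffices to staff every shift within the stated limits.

7 slots to fill and no one can take more than 4, so at least ⌈7/4⌉ = 2 agents are needed.
Haddad and Priya alone can cover everything: Jun 18→Haddad, Jun 19→Priya, Jun 20→Haddad, Jun 21→Priya, Jun 22→Priya, Jun 23→Haddad, Jun 24→Priya.

2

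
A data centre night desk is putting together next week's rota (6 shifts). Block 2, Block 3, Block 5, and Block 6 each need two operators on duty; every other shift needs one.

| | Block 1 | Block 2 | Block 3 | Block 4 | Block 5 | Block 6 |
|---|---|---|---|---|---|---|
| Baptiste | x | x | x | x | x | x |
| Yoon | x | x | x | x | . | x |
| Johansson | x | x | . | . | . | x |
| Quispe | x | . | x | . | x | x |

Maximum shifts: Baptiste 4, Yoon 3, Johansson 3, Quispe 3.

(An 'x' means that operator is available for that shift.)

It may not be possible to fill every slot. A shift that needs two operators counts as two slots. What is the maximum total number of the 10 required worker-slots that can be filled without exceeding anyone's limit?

Total capacity across all operators is 4+3+3+3 = 13, and 10 slots are needed, so at most 10 can be filled.
An assignment achieving 10: Block 1→Yoon, Block 2→Baptiste+Yoon, Block 3→Baptiste+Yoon, Block 4→Baptiste, Block 5→Baptiste+Quispe, Block 6→Johansson+Quispe.
Loads: Baptiste 4/4, Yoon 3/3, Johansson 1/3, Quispe 2/3.

10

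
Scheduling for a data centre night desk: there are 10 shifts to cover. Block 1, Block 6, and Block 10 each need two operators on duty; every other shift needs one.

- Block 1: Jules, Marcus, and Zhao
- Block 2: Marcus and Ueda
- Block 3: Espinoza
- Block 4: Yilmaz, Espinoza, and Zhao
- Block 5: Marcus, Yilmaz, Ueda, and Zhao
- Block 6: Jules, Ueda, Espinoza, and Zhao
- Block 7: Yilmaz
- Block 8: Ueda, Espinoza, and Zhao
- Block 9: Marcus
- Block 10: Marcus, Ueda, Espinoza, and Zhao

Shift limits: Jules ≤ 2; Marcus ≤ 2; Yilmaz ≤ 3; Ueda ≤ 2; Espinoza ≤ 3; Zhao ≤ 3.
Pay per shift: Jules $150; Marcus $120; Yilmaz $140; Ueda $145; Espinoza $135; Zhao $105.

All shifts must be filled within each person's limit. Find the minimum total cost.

$1670

Block 3 can only be covered by Espinoza, so that assignment is forced.
Block 7 can only be covered by Yilmaz, so that assignment is forced.
Block 9 can only be covered by Marcus, so that assignment is forced.
Picking the cheapest available operator for each shift independently would cost $1520, but that ignores the shift limits.
An optimal schedule: Block 1→Zhao+Marcus, Block 2→Ueda, Block 3→Espinoza, Block 4→Yilmaz, Block 5→Yilmaz, Block 6→Zhao+Espinoza, Block 7→Yilmaz, Block 8→Zhao, Block 9→Marcus, Block 10→Espinoza+Ueda.
Total: 105 + 120 + 145 + 135 + 140 + 140 + 105 + 135 + 140 + 105 + 120 + 135 + 145 = $1670.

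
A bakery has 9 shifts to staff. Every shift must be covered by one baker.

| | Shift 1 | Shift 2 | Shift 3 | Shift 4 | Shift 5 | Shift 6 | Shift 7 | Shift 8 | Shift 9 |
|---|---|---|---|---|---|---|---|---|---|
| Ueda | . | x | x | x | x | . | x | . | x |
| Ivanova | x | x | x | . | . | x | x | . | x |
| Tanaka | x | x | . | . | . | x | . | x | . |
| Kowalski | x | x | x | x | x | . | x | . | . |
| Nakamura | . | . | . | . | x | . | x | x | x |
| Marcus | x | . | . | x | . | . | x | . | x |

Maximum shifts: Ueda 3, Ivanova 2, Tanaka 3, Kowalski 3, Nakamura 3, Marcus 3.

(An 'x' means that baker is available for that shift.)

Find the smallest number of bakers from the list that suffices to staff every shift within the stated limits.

9 slots to fill and no one can take more than 3, so at least ⌈9/3⌉ = 3 bakers are needed.
Ueda, Tanaka, and Kowalski alone can cover everything: Shift 1→Tanaka, Shift 2→Kowalski, Shift 3→Ueda, Shift 4→Ueda, Shift 5→Kowalski, Shift 6→Tanaka, Shift 7→Kowalski, Shift 8→Tanaka, Shift 9→Ueda.

3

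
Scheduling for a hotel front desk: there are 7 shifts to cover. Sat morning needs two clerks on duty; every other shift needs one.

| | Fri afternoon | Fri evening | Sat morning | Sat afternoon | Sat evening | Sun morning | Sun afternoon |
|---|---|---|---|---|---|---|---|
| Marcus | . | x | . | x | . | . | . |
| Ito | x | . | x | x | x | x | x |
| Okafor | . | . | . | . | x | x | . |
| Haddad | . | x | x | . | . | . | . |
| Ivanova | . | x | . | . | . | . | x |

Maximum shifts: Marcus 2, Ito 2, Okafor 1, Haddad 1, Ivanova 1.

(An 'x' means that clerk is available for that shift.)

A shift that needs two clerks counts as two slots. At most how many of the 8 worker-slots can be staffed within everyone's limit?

7

Total capacity across all clerks is 2+2+1+1+1 = 7, and 8 slots are needed, so at most 7 can be filled.
An assignment achieving 7: Fri afternoon→Ito, Fri evening→Marcus, Sat morning→Ito+Haddad, Sat afternoon→Marcus, Sat evening→Okafor, Sun afternoon→Ivanova.
Loads: Marcus 2/2, Ito 2/2, Okafor 1/1, Haddad 1/1, Ivanova 1/1.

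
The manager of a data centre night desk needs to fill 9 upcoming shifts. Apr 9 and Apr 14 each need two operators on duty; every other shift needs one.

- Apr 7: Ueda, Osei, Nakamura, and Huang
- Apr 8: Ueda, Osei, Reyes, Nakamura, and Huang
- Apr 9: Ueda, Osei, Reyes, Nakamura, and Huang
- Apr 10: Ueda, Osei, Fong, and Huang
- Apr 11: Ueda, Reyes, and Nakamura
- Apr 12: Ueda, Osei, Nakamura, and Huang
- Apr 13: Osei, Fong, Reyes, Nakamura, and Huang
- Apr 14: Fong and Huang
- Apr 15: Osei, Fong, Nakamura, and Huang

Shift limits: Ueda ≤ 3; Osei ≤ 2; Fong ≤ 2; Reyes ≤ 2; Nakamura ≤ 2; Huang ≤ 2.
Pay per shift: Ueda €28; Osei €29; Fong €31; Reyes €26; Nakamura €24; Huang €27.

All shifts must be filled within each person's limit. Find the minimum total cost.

€298

Apr 14 can only be covered by Fong and Huang, so that assignment is forced.
Picking the cheapest available operator for each shift independently would cost €279, but that ignores the shift limits.
An optimal schedule: Apr 7→Nakamura, Apr 8→Ueda, Apr 9→Reyes+Ueda, Apr 10→Huang, Apr 11→Nakamura, Apr 12→Ueda, Apr 13→Reyes, Apr 14→Huang+Fong, Apr 15→Osei.
Total: 24 + 28 + 26 + 28 + 27 + 24 + 28 + 26 + 27 + 31 + 29 = €298.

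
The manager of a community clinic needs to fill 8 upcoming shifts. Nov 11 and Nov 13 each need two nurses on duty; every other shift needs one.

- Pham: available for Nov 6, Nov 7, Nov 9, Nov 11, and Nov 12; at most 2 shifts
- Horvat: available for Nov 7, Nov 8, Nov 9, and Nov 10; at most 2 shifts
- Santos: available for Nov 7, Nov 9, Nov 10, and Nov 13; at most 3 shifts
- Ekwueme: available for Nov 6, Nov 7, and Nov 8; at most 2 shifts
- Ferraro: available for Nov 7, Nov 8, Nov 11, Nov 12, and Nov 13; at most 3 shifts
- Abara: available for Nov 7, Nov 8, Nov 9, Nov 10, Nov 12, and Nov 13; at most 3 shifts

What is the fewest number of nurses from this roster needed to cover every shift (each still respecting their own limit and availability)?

10 slots to fill and no one can take more than 3, so at least ⌈10/3⌉ = 4 nurses are needed.
Pham, Horvat, Santos, and Ferraro alone can cover everything: Nov 6→Pham, Nov 7→Santos, Nov 8→Horvat, Nov 9→Santos, Nov 10→Horvat, Nov 11→Pham+Ferraro, Nov 12→Ferraro, Nov 13→Santos+Ferraro.

4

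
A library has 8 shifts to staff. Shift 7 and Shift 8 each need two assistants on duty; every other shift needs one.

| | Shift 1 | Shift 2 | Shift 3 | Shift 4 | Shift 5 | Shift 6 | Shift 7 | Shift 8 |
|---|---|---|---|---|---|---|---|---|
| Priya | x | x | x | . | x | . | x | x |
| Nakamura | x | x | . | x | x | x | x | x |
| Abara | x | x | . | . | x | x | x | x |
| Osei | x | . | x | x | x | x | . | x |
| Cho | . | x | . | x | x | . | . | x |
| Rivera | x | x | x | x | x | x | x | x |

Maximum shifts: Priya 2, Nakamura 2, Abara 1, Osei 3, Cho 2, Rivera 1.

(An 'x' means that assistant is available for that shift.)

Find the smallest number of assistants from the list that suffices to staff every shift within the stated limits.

5

10 slots to fill and no one can take more than 3, so at least ⌈10/3⌉ = 4 assistants are needed.
Any 4 assistants together have capacity at most 3+2+2+2 = 9 < 10 slots, so 4 can never suffice.
Priya, Nakamura, Abara, Osei, and Cho alone can cover everything: Shift 1→Osei, Shift 2→Cho, Shift 3→Priya, Shift 4→Nakamura, Shift 5→Osei, Shift 6→Nakamura, Shift 7→Priya+Abara, Shift 8→Osei+Cho.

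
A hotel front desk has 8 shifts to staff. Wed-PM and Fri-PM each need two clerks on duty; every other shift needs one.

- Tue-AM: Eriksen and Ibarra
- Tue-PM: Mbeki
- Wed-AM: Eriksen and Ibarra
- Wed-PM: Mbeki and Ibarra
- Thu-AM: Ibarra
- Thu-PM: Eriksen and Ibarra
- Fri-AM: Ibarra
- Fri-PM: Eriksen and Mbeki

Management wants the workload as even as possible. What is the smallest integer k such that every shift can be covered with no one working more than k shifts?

With 3 clerks and 10 worker-slots to fill, someone must work at least ⌈10/3⌉ = 4 shifts, so k ≥ 4.
k = 4 works: Tue-AM→Eriksen, Tue-PM→Mbeki, Wed-AM→Eriksen, Wed-PM→Mbeki+Ibarra, Thu-AM→Ibarra, Thu-PM→Eriksen, Fri-AM→Ibarra, Fri-PM→Eriksen+Mbeki.
Loads: Eriksen 4, Mbeki 3, Ibarra 3 — all ≤ 4.

4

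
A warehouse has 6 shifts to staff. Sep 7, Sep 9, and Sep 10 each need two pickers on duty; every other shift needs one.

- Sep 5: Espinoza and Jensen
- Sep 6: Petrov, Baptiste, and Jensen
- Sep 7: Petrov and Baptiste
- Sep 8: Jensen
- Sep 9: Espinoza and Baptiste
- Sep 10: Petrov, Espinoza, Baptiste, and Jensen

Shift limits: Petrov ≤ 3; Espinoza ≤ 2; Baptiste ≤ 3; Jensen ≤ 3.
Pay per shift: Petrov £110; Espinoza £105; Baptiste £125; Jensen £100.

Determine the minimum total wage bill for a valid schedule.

£980

Sep 7 can only be covered by Petrov and Baptiste, so that assignment is forced.
Sep 8 can only be covered by Jensen, so that assignment is forced.
Sep 9 can only be covered by Espinoza and Baptiste, so that assignment is forced.
Picking the cheapest available picker for each shift independently would cost £970, but that ignores the shift limits.
An optimal schedule: Sep 5→Jensen, Sep 6→Jensen, Sep 7→Petrov+Baptiste, Sep 8→Jensen, Sep 9→Espinoza+Baptiste, Sep 10→Espinoza+Petrov.
Total: 100 + 100 + 110 + 125 + 100 + 105 + 125 + 105 + 110 = £980.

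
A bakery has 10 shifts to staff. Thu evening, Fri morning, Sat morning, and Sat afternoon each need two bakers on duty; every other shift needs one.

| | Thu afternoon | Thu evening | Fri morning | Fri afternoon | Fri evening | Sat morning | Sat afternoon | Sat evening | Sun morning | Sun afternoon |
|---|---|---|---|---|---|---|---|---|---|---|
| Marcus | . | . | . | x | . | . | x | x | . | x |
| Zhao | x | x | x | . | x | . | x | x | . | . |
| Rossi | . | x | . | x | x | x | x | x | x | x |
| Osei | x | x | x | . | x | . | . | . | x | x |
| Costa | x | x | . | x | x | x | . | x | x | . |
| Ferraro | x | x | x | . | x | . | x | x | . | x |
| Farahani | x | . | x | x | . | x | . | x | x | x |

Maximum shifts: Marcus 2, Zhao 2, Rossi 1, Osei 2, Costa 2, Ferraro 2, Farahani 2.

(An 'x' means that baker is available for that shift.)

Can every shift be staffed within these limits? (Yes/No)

No

Total capacity is 2+2+1+2+2+2+2 = 13 but 14 worker-slots are needed — infeasible.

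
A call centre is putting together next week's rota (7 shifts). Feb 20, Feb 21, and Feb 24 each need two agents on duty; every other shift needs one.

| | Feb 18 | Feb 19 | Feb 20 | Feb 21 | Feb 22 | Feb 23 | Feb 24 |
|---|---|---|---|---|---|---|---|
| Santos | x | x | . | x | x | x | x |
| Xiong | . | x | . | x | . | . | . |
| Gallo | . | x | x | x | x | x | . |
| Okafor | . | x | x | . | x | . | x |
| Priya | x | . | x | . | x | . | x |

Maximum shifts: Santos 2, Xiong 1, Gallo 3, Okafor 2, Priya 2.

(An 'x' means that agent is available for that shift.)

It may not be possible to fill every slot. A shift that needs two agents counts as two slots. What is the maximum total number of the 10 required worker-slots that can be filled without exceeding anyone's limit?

Total capacity across all agents is 2+1+3+2+2 = 10, and 10 slots are needed, so at most 10 can be filled.
An assignment achieving 10: Feb 18→Santos, Feb 19→Gallo, Feb 20→Gallo+Okafor, Feb 21→Xiong+Gallo, Feb 22→Priya, Feb 23→Santos, Feb 24→Okafor+Priya.
Loads: Santos 2/2, Xiong 1/1, Gallo 3/3, Okafor 2/2, Priya 2/2.

10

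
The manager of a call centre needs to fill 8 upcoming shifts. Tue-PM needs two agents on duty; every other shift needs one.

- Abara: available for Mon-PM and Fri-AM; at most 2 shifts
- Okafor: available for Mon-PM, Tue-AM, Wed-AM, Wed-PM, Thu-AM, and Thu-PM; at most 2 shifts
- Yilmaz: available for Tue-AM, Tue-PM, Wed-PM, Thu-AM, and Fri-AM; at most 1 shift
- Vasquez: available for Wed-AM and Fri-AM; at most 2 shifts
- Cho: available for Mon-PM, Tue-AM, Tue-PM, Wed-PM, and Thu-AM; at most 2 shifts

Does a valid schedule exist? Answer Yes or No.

No

Total capacity is 9 and 9 slots are needed, so capacity alone doesn't rule it out.
Shifts {Tue-AM, Tue-PM, Wed-PM, Thu-AM, Thu-PM} need 6 worker-slots in total, but the agents available for any of those shifts (Okafor, Yilmaz, and Cho) can supply at most 5 among them. So no valid schedule exists.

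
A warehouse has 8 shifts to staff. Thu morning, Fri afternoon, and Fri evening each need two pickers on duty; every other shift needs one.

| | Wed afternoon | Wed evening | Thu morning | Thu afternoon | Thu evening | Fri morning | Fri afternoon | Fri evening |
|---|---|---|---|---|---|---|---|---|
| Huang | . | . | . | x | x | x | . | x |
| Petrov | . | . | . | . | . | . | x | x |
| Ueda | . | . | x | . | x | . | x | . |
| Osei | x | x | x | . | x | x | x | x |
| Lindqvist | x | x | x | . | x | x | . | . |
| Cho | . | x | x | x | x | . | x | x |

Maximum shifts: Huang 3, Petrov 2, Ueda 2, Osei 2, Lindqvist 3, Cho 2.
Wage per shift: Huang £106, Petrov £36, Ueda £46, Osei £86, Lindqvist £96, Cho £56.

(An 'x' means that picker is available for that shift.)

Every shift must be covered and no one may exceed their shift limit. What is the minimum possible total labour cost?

£736

Picking the cheapest available picker for each shift independently would cost £606, but that ignores the shift limits.
An optimal schedule: Wed afternoon→Osei, Wed evening→Cho, Thu morning→Ueda+Lindqvist, Thu afternoon→Cho, Thu evening→Lindqvist, Fri morning→Lindqvist, Fri afternoon→Petrov+Ueda, Fri evening→Petrov+Osei.
Total: 86 + 56 + 46 + 96 + 56 + 96 + 96 + 36 + 46 + 36 + 86 = £736.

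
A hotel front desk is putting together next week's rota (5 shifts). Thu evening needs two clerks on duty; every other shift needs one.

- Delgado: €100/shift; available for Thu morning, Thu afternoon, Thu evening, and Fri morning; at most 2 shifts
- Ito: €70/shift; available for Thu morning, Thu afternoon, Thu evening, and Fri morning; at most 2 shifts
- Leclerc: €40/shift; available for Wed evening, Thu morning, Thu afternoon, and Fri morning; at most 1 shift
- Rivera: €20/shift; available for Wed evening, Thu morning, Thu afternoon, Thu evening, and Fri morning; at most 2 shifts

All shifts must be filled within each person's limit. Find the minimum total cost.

€320

Picking the cheapest available clerk for each shift independently would cost €170, but that ignores the shift limits.
An optimal schedule: Wed evening→Rivera, Thu morning→Leclerc, Thu afternoon→Ito, Thu evening→Rivera+Ito, Fri morning→Delgado.
Total: 20 + 40 + 70 + 20 + 70 + 100 = €320.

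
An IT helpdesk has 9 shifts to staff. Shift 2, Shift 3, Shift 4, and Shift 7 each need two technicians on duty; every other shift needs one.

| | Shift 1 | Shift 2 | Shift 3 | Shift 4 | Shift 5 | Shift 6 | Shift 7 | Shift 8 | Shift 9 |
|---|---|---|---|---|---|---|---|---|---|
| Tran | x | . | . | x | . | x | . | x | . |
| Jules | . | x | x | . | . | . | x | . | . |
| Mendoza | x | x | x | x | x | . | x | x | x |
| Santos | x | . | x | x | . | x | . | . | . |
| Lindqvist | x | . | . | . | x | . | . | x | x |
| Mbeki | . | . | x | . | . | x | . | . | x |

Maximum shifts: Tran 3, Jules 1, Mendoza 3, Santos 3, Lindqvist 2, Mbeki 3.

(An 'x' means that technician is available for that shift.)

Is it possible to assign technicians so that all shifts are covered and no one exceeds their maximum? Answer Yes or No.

No

Total capacity is 15 and 13 slots are needed, so capacity alone doesn't rule it out.
Shifts {Shift 2, Shift 7} need 4 worker-slots in total, but the technicians available for any of those shifts (Jules and Mendoza) can supply at most 3 among them. So no valid schedule exists.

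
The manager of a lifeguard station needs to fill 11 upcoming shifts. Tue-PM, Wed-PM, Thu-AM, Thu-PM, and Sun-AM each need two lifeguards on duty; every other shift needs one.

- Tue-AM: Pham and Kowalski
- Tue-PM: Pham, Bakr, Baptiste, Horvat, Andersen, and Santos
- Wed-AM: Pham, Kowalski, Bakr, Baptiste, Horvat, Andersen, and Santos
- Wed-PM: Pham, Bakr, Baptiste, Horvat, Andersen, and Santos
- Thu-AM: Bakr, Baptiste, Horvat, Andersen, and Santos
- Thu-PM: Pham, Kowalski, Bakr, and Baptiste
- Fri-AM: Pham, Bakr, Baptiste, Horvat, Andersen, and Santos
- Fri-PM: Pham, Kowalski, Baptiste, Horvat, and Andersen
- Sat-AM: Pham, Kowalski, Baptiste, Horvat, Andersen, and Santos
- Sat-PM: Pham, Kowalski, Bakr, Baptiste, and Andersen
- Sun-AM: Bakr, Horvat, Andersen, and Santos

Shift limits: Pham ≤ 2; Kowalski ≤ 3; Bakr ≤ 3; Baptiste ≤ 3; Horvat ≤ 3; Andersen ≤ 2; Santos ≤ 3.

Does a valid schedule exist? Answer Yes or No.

Yes

One valid schedule: Tue-AM→Pham, Tue-PM→Baptiste+Horvat, Wed-AM→Baptiste, Wed-PM→Andersen+Santos, Thu-AM→Baptiste+Horvat, Thu-PM→Kowalski+Bakr, Fri-AM→Bakr, Fri-PM→Pham, Sat-AM→Kowalski, Sat-PM→Kowalski, Sun-AM→Bakr+Horvat.
Loads: Pham 2/2, Kowalski 3/3, Bakr 3/3, Baptiste 3/3, Horvat 3/3, Andersen 1/2, Santos 1/3 — all within limits.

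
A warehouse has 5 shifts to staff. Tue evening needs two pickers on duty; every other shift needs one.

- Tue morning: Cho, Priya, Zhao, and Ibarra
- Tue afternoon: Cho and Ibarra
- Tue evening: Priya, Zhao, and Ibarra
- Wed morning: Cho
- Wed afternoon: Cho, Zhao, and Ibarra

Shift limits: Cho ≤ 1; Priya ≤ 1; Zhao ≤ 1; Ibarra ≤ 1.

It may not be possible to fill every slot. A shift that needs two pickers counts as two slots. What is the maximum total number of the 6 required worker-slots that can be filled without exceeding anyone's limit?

4

Total capacity across all pickers is 1+1+1+1 = 4, and 6 slots are needed, so at most 4 can be filled.
An assignment achieving 4: Tue afternoon→Ibarra, Tue evening→Priya+Zhao, Wed morning→Cho.
Loads: Cho 1/1, Priya 1/1, Zhao 1/1, Ibarra 1/1.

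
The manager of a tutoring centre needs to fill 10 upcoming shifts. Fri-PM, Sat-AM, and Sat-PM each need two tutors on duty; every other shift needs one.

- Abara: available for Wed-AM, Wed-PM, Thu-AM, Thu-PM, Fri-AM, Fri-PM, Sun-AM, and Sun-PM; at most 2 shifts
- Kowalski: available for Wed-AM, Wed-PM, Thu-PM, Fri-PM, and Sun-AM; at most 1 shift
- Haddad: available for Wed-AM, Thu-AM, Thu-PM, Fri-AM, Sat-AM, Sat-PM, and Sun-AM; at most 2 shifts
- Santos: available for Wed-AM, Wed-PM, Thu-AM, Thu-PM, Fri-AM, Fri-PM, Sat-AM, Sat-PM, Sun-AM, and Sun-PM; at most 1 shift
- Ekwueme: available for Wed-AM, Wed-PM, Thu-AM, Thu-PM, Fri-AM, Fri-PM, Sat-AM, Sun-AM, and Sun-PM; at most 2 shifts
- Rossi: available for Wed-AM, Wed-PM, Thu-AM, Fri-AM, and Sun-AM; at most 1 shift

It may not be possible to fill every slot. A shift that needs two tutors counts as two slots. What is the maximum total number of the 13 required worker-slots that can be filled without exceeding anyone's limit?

9

Total capacity across all tutors is 2+1+2+1+2+1 = 9, and 13 slots are needed, so at most 9 can be filled.
An assignment achieving 9: Wed-PM→Ekwueme, Thu-AM→Rossi, Fri-PM→Abara+Kowalski, Sat-AM→Haddad+Ekwueme, Sat-PM→Haddad+Santos, Sun-PM→Abara.
Loads: Abara 2/2, Kowalski 1/1, Haddad 2/2, Santos 1/1, Ekwueme 2/2, Rossi 1/1.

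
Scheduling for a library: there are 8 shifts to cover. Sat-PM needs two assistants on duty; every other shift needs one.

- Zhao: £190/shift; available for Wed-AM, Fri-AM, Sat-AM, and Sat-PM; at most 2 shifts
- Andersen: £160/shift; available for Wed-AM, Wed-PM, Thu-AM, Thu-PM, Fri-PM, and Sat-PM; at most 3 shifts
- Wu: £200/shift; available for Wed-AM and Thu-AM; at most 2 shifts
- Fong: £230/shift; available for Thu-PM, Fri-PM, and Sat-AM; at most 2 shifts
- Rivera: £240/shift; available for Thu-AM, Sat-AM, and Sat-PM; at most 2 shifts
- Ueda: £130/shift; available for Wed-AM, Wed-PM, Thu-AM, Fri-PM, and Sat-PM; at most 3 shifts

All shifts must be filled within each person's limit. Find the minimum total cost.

Fri-AM can only be covered by Zhao, so that assignment is forced.
Picking the cheapest available assistant for each shift independently would cost £1350, but that ignores the shift limits.
An optimal schedule: Wed-AM→Andersen, Wed-PM→Ueda, Thu-AM→Wu, Thu-PM→Andersen, Fri-AM→Zhao, Fri-PM→Ueda, Sat-AM→Zhao, Sat-PM→Ueda+Andersen.
Total: 160 + 130 + 200 + 160 + 190 + 130 + 190 + 130 + 160 = £1450.

£1450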